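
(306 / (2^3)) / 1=153 / 4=38.25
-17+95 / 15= -32 / 3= -10.67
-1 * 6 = -6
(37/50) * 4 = 74/25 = 2.96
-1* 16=-16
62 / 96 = 31 / 48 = 0.65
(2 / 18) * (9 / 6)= 1 / 6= 0.17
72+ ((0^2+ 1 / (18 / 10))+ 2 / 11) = 7201 / 99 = 72.74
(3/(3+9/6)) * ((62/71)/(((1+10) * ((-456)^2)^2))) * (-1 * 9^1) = -31/2814032821248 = -0.00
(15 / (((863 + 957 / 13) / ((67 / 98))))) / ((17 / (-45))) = -587925 / 20285216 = -0.03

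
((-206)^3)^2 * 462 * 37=1306312317239470464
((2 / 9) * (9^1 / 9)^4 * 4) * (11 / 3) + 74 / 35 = 5078 / 945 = 5.37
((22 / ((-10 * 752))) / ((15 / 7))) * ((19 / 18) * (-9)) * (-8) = -1463 / 14100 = -0.10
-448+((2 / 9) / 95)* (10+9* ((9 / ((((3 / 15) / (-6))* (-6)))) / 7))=-28214 / 63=-447.84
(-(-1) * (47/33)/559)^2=2209/340291809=0.00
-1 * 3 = -3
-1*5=-5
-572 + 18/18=-571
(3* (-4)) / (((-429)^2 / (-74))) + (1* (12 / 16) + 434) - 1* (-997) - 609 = 201894161 / 245388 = 822.75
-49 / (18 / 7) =-343 / 18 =-19.06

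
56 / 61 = 0.92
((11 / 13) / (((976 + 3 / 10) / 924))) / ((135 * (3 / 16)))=108416 / 3426813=0.03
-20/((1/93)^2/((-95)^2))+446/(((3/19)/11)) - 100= -4683340586/3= -1561113528.67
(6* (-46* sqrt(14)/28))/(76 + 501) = -0.06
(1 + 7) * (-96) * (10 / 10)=-768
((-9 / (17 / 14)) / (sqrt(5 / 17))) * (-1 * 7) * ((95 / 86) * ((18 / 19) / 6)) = 1323 * sqrt(85) / 731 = 16.69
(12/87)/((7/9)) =36/203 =0.18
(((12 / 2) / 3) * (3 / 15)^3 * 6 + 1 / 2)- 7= -1601 / 250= -6.40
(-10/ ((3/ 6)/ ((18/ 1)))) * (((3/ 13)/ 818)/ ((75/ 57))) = -0.08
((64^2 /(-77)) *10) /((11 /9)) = -368640 /847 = -435.23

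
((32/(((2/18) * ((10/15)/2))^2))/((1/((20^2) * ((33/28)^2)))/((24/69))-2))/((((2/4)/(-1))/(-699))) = -7103012083200/434473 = -16348569.61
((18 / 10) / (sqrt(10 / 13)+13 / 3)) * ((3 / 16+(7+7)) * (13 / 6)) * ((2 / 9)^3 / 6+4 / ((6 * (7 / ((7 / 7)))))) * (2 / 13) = 28503709 / 143360280 - 168661 * sqrt(130) / 47786760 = 0.16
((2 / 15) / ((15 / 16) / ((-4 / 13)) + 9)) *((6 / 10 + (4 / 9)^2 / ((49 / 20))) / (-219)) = -1728896 / 24837704325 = -0.00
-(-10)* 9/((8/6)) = 135/2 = 67.50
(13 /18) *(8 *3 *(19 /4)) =247 /3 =82.33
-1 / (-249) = 1 / 249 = 0.00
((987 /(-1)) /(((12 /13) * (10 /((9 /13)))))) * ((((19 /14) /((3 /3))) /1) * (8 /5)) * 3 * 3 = -72333 /50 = -1446.66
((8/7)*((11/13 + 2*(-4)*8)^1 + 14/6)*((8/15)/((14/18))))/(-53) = 151808/168805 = 0.90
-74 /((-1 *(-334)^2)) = 37 /55778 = 0.00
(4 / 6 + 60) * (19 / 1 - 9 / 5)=15652 / 15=1043.47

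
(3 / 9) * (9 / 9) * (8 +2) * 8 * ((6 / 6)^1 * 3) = 80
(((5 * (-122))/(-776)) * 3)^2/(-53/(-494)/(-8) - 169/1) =-68931525/2094885623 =-0.03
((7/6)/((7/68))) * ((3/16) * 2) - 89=-339/4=-84.75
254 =254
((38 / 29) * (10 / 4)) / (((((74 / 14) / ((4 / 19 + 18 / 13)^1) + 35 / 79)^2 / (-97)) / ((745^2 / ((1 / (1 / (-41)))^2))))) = -7434.23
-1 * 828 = -828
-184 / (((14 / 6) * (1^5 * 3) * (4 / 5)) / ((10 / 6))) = -1150 / 21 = -54.76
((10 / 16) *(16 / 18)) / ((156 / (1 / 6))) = 5 / 8424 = 0.00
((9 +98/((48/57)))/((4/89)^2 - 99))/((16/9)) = -71502867/100372864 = -0.71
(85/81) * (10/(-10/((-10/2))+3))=170/81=2.10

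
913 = 913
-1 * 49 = -49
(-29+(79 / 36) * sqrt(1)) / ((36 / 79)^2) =-6022565 / 46656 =-129.08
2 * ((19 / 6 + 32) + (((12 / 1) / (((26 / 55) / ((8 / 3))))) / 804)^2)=480316553 / 6827769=70.35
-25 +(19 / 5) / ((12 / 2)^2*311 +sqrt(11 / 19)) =-297703194869 / 11908289465 - 19*sqrt(209) / 11908289465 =-25.00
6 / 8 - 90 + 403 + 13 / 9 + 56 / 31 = 353773 / 1116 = 317.00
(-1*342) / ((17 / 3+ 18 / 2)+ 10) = -513 / 37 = -13.86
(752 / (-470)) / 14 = -4 / 35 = -0.11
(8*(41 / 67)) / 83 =328 / 5561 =0.06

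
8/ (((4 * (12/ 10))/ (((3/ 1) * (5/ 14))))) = 25/ 14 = 1.79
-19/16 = -1.19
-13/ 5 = -2.60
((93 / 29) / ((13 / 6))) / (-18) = -31 / 377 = -0.08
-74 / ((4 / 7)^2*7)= -259 / 8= -32.38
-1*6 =-6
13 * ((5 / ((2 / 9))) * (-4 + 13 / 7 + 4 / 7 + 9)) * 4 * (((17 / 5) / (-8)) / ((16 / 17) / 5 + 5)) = -244205 / 343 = -711.97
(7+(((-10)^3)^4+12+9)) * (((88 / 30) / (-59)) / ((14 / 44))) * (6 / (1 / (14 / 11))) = -352000000009856 / 295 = -1193220339016.46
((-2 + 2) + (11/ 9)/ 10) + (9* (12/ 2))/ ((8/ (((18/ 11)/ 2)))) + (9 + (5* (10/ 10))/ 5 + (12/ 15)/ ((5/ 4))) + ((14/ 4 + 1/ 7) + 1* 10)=2073997/ 69300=29.93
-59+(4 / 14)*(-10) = -433 / 7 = -61.86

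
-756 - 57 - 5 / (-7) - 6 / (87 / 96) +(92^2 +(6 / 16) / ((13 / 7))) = 7645.30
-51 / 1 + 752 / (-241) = -13043 / 241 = -54.12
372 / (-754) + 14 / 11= 3232 / 4147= 0.78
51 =51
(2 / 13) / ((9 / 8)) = 16 / 117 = 0.14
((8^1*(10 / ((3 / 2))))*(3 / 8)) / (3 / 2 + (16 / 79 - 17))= -3160 / 2417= -1.31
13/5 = 2.60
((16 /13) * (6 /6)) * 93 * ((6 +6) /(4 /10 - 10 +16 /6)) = -33480 /169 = -198.11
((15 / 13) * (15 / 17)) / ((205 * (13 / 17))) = 45 / 6929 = 0.01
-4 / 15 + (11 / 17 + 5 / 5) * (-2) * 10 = -8468 / 255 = -33.21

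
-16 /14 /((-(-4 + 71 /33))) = -264 /427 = -0.62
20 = 20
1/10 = 0.10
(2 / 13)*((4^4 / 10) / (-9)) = -256 / 585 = -0.44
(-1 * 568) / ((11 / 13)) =-7384 / 11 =-671.27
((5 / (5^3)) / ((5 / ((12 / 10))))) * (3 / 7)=18 / 4375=0.00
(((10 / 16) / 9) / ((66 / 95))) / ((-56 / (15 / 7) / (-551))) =1308625 / 620928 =2.11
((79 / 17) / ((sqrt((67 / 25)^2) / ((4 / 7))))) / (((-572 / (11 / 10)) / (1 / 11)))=-0.00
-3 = -3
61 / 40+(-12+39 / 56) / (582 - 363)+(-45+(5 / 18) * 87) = -19.36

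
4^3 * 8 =512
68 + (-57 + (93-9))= 95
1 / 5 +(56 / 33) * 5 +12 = 3413 / 165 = 20.68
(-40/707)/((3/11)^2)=-4840/6363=-0.76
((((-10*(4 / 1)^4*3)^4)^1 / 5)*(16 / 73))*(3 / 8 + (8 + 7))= 171163036680192000 / 73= 2344699132605369.86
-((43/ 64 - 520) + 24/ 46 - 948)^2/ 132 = -1553960407107/ 95338496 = -16299.40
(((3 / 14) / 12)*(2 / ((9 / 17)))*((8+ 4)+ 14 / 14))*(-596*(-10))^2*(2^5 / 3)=332286713.23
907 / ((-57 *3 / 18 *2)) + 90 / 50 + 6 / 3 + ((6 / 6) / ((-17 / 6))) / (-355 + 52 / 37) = -309440808 / 7043015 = -43.94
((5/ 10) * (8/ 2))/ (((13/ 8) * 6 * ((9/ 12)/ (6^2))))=128/ 13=9.85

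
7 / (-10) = -7 / 10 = -0.70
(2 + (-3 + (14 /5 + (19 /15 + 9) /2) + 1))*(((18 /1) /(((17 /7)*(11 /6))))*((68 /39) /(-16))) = -2499 /715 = -3.50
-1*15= -15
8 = 8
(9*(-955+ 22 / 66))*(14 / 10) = -60144 / 5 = -12028.80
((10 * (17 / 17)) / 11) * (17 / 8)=85 / 44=1.93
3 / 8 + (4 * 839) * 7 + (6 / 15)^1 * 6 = 939791 / 40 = 23494.78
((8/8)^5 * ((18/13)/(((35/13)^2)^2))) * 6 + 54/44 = 45736947/33013750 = 1.39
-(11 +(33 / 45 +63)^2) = -4072.94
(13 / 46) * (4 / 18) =13 / 207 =0.06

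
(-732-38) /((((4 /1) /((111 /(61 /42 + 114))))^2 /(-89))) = 186180967665 /47025602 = 3959.14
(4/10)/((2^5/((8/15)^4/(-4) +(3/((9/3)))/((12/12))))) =49601/4050000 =0.01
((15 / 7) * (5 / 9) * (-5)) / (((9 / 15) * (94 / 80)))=-25000 / 2961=-8.44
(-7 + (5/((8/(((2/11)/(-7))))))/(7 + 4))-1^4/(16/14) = -53371/6776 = -7.88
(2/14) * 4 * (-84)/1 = -48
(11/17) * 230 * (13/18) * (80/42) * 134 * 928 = 81798745600/3213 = 25458682.10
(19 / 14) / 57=1 / 42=0.02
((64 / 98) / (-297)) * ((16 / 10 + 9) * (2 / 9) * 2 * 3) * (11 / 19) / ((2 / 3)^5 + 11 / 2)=-40704 / 12740735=-0.00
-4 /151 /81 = -4 /12231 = -0.00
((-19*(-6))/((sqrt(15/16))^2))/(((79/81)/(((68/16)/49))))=209304/19355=10.81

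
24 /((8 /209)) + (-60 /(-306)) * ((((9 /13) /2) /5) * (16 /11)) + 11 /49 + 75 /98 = 149615737 /238238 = 628.01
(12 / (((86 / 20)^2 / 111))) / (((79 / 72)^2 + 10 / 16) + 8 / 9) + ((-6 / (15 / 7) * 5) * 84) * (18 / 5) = -547985731248 / 130252805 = -4207.09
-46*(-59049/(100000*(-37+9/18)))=-1358127/1825000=-0.74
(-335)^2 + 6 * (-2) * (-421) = 117277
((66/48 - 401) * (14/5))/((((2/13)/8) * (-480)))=290927/2400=121.22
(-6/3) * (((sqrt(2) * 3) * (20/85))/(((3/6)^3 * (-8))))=24 * sqrt(2)/17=2.00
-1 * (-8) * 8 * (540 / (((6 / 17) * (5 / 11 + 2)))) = 39893.33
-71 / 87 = -0.82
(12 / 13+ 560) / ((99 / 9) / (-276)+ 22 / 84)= 4696048 / 1859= 2526.12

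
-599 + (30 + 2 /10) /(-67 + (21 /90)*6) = -196623 /328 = -599.46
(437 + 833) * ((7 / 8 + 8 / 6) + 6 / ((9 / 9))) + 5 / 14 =875695 / 84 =10424.94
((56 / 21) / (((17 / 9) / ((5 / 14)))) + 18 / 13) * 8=23376 / 1547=15.11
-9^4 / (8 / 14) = -45927 / 4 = -11481.75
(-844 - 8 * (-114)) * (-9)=-612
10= 10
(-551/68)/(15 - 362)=0.02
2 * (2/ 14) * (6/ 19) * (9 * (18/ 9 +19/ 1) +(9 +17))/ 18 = 1.08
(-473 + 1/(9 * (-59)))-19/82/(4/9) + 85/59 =-472.08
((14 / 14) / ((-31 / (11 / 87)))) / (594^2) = -0.00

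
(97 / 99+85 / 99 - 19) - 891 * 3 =-266326 / 99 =-2690.16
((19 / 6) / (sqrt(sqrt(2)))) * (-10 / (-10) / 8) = 19 * 2^(3 / 4) / 96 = 0.33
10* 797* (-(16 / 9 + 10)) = -844820 / 9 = -93868.89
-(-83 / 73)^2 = -6889 / 5329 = -1.29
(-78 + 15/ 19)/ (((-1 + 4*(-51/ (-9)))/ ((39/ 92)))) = -1.51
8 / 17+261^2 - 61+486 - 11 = 1165103 / 17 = 68535.47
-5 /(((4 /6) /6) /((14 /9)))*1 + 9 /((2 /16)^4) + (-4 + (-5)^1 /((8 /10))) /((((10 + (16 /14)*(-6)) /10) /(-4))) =406169 /11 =36924.45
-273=-273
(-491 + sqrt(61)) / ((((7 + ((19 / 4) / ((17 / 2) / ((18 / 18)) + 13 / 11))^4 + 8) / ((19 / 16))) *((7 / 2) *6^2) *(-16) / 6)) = 0.11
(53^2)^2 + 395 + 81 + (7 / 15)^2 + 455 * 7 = 1776181999 / 225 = 7894142.22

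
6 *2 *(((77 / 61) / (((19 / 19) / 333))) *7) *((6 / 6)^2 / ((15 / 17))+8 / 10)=20820492 / 305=68263.91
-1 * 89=-89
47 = 47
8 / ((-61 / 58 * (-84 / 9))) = 348 / 427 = 0.81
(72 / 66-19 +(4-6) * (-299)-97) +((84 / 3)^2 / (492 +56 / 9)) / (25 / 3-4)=77499134 / 160303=483.45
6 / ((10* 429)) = 1 / 715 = 0.00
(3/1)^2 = 9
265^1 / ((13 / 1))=265 / 13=20.38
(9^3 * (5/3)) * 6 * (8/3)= 19440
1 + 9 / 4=3.25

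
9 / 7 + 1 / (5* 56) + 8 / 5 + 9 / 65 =11021 / 3640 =3.03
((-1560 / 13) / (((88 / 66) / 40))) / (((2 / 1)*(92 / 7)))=-3150 / 23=-136.96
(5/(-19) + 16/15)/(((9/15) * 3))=229/513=0.45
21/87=7/29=0.24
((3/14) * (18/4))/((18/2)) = 3/28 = 0.11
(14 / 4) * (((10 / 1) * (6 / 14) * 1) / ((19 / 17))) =255 / 19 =13.42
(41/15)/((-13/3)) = -41/65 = -0.63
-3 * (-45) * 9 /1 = 1215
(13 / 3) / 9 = 0.48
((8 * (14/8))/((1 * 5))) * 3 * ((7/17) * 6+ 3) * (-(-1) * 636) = 2484216/85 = 29226.07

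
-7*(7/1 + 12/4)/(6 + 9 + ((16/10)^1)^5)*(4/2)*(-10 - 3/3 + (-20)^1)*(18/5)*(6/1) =3678.29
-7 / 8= -0.88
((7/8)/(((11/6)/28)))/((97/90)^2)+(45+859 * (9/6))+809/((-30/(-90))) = 780797379/206998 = 3772.00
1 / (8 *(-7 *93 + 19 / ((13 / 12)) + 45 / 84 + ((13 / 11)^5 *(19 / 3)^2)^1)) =-131900769 / 570288452686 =-0.00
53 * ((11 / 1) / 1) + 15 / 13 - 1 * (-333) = 11923 / 13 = 917.15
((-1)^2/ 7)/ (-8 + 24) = 1/ 112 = 0.01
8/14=0.57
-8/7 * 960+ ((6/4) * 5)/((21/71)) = -15005/14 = -1071.79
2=2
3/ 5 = 0.60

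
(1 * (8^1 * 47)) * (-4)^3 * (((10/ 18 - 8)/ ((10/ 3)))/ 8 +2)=-621152/ 15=-41410.13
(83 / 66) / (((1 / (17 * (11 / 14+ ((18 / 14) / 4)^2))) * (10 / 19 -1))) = -18685873 / 465696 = -40.12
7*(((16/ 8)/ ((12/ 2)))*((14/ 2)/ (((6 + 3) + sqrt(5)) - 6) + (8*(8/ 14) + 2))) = 331/ 12 - 49*sqrt(5)/ 12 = 18.45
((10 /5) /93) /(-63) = -2 /5859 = -0.00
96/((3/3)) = 96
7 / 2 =3.50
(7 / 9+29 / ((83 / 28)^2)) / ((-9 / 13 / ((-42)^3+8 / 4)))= 243521496946 / 558009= 436411.41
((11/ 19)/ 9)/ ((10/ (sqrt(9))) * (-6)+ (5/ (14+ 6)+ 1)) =-44/ 12825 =-0.00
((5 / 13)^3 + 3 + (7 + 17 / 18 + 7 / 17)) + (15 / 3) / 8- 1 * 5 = 18926365 / 2689128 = 7.04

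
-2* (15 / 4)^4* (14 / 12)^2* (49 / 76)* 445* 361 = -114190059375 / 2048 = -55756864.93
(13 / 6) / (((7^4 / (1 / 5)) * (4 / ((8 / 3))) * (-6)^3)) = -13 / 23337720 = -0.00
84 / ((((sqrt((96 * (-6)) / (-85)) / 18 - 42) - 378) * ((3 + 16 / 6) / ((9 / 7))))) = -0.05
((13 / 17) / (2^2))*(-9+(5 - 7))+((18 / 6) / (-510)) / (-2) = -21 / 10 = -2.10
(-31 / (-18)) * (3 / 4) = 31 / 24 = 1.29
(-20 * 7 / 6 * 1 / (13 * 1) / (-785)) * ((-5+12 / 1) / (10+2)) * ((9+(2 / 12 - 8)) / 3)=343 / 661284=0.00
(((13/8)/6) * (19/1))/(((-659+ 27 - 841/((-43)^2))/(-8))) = 456703/7016454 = 0.07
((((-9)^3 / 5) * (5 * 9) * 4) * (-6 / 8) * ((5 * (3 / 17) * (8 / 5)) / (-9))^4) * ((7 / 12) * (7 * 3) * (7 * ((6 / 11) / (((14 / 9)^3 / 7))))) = 952342272 / 918731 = 1036.58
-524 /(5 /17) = -8908 /5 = -1781.60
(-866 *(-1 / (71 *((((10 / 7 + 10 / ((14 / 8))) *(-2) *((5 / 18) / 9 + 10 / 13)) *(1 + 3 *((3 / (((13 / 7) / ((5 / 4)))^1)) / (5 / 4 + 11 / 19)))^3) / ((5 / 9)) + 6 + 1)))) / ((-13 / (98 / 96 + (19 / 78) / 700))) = 65745458148944457 / 112716707200063050200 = 0.00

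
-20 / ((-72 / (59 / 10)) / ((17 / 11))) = 1003 / 396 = 2.53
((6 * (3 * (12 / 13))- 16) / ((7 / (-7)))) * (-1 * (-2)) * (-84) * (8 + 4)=16128 / 13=1240.62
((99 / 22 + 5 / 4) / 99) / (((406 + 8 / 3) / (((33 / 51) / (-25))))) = -23 / 6252600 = -0.00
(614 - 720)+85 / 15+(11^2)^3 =5314382 / 3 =1771460.67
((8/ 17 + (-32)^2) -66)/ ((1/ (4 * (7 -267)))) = -16945760/ 17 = -996809.41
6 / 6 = 1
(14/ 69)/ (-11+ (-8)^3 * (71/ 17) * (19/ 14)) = -1666/ 23919057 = -0.00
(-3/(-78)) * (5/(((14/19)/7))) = 95/52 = 1.83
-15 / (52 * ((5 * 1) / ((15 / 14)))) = -45 / 728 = -0.06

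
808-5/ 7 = 5651/ 7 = 807.29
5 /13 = 0.38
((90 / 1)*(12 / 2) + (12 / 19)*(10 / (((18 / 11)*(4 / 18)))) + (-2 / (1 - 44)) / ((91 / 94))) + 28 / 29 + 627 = 2555758235 / 2156063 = 1185.38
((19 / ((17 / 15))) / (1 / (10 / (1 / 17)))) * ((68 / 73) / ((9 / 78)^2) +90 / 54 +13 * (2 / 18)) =15203800 / 73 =208271.23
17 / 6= 2.83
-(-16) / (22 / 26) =208 / 11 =18.91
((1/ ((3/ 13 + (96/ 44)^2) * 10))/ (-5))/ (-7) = 1573/ 2747850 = 0.00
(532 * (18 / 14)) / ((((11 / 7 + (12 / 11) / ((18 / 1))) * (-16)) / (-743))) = 29349243 / 1508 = 19462.36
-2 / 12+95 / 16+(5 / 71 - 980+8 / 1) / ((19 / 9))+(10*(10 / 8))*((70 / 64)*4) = -12948113 / 32376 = -399.93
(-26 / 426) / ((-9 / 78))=338 / 639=0.53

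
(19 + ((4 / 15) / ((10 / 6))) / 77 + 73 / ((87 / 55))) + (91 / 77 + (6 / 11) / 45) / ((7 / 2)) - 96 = -1703074 / 55825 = -30.51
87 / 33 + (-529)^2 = 3078280 / 11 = 279843.64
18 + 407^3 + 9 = 67419170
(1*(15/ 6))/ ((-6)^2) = 0.07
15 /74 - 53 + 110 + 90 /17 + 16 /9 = 727717 /11322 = 64.27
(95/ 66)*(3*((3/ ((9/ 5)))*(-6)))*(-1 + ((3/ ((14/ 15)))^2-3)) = -589475/ 2156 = -273.41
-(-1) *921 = 921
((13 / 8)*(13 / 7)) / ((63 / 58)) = 4901 / 1764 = 2.78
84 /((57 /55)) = 1540 /19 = 81.05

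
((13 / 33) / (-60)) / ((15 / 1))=-13 / 29700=-0.00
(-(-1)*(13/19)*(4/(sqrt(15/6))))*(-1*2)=-104*sqrt(10)/95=-3.46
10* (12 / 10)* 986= 11832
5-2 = 3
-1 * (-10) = 10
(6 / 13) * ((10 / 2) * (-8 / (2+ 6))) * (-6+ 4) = 60 / 13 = 4.62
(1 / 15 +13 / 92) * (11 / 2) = 3157 / 2760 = 1.14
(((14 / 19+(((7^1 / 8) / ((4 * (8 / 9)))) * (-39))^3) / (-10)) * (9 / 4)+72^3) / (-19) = -4761701611419267 / 242262999040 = -19655.09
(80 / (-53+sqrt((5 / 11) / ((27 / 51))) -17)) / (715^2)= -2016 / 901642885 -48*sqrt(935) / 49590358675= -0.00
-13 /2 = -6.50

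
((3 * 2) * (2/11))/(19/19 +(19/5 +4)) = 15/121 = 0.12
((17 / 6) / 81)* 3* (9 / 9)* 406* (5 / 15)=3451 / 243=14.20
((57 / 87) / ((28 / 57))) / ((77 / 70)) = 5415 / 4466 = 1.21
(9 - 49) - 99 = -139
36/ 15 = 12/ 5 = 2.40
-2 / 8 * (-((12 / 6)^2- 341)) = -337 / 4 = -84.25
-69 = -69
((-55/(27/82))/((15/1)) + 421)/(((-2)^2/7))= 232393/324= 717.26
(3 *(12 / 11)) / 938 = 0.00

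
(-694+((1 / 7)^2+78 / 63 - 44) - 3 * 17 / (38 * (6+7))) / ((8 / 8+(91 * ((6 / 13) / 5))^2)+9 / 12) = -2675409550 / 262550379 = -10.19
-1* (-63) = 63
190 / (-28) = -95 / 14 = -6.79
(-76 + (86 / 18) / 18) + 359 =45889 / 162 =283.27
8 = 8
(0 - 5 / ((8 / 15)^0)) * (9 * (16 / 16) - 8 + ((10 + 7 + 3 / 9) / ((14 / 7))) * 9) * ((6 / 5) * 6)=-2844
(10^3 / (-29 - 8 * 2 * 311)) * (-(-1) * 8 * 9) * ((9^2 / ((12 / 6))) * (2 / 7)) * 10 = -11664000 / 7007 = -1664.62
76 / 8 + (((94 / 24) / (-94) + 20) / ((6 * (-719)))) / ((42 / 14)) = 2950297 / 310608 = 9.50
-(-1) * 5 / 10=1 / 2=0.50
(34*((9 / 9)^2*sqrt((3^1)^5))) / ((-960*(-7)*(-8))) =-0.01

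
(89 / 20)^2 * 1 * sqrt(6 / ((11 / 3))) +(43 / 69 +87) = 23763 * sqrt(22) / 4400 +6046 / 69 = 112.95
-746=-746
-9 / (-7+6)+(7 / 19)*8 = 227 / 19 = 11.95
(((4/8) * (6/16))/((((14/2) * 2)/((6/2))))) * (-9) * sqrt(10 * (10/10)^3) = -81 * sqrt(10)/224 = -1.14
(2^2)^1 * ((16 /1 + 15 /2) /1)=94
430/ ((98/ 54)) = 236.94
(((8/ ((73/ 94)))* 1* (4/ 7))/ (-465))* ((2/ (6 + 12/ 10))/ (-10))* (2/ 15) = 1504/ 32078025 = 0.00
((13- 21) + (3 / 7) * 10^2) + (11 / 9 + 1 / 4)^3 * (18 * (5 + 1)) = 1147547 / 3024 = 379.48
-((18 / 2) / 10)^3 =-729 / 1000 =-0.73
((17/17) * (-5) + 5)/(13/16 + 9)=0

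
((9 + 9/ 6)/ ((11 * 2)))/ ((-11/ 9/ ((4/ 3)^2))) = -84/ 121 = -0.69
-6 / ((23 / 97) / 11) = -6402 / 23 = -278.35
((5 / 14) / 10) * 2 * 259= 37 / 2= 18.50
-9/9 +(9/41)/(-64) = -2633/2624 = -1.00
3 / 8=0.38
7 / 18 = 0.39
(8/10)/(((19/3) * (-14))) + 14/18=4601/5985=0.77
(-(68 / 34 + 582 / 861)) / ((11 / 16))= -3.89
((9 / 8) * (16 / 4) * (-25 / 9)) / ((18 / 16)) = -11.11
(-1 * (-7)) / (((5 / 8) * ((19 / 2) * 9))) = 112 / 855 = 0.13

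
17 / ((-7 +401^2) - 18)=17 / 160776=0.00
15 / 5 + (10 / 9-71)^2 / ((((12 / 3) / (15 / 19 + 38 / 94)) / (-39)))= -2741251823 / 48222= -56846.50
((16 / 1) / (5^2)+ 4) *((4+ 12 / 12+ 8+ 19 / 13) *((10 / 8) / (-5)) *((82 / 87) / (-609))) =15416 / 593775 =0.03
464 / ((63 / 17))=7888 / 63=125.21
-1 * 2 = -2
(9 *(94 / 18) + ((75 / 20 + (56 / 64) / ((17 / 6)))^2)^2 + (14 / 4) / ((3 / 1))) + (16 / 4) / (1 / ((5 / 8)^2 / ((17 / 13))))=1285912535 / 4009008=320.76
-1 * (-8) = 8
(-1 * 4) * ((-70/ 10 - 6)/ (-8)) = -6.50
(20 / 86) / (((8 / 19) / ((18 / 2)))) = 855 / 172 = 4.97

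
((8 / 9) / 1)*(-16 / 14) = -64 / 63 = -1.02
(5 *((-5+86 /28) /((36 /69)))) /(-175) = 207 /1960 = 0.11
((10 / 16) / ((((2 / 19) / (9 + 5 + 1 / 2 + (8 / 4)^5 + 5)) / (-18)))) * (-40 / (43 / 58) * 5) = 1484816.86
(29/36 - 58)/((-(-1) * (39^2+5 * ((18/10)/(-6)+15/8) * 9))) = -4118/114615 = -0.04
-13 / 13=-1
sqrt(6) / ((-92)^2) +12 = sqrt(6) / 8464 +12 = 12.00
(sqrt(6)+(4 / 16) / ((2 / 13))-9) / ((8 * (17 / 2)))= -59 / 544+sqrt(6) / 68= -0.07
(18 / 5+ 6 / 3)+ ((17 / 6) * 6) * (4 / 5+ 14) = 1286 / 5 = 257.20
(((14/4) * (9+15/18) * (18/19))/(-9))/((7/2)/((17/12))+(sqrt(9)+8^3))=-7021/1002858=-0.01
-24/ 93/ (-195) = 8/ 6045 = 0.00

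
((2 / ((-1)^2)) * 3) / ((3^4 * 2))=0.04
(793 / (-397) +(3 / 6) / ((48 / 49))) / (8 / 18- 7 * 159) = 170025 / 127205152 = 0.00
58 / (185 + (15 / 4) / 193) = 44776 / 142835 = 0.31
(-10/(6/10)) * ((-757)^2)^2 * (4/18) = -1216241320003.70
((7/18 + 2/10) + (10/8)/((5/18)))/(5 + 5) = 229/450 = 0.51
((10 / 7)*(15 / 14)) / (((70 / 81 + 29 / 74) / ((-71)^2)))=2266181550 / 368921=6142.73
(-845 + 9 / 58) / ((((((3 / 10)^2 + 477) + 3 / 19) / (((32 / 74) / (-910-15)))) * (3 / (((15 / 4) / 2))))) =18620380 / 35999715471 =0.00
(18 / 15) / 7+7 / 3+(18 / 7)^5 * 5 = 142349063 / 252105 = 564.64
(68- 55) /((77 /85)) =1105 /77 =14.35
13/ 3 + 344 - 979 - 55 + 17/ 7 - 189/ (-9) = -13907/ 21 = -662.24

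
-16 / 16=-1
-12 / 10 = -6 / 5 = -1.20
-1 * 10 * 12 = -120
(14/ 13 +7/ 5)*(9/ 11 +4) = 11.93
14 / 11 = 1.27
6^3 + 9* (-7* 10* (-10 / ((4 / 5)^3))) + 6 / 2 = 200379 / 16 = 12523.69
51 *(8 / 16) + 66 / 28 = 195 / 7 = 27.86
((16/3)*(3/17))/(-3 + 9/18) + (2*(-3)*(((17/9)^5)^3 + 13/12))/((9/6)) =-973306262596552594103/17500746228045165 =-55615.13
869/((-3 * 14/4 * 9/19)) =-174.72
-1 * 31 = -31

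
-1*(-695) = 695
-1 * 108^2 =-11664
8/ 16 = 0.50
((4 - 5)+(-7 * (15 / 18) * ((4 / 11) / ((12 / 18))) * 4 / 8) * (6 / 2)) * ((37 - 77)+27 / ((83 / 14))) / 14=186817 / 12782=14.62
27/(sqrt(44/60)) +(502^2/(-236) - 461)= -90200/59 +27 * sqrt(165)/11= -1497.28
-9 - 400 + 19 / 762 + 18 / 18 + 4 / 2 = -309353 / 762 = -405.98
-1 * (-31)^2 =-961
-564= -564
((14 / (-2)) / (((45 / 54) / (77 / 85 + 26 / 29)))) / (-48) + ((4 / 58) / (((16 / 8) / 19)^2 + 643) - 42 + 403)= 8269689550827 / 22887722200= 361.32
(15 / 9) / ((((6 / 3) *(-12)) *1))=-5 / 72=-0.07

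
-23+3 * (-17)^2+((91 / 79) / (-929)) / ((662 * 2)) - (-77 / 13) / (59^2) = 3711260913231533 / 4397219710052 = 844.00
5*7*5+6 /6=176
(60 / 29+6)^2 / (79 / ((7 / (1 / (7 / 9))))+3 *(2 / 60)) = 26830440 / 6020719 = 4.46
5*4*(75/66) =250/11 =22.73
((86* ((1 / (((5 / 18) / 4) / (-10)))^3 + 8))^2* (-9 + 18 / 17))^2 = 79251336127450730365975224297470361600 / 289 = 274226076565573461473962700000000000.00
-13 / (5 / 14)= -182 / 5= -36.40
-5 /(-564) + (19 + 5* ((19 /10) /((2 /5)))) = 6029 /141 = 42.76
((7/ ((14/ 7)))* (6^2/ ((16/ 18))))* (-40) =-5670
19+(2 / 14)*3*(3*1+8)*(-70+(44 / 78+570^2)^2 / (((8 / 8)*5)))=1766130654609029 / 17745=99528354725.78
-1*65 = -65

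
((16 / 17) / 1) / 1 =16 / 17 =0.94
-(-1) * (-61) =-61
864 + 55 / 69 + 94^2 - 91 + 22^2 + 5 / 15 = 232165 / 23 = 10094.13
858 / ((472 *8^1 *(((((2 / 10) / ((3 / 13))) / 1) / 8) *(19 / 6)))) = 1485 / 2242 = 0.66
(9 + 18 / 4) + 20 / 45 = 251 / 18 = 13.94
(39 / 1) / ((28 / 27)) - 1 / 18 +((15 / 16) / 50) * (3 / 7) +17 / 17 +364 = 4057801 / 10080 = 402.56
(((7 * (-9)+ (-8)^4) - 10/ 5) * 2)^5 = 34057594401889572832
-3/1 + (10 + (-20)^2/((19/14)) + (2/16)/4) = 183475/608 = 301.77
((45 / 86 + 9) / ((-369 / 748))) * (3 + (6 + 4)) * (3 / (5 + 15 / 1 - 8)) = -221221 / 3526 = -62.74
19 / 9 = 2.11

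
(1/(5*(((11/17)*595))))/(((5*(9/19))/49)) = 133/12375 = 0.01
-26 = -26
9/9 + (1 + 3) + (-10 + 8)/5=23/5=4.60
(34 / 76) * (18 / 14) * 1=153 / 266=0.58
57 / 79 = 0.72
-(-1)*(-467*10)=-4670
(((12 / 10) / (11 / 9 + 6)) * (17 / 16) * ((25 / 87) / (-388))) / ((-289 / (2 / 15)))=3 / 49733840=0.00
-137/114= -1.20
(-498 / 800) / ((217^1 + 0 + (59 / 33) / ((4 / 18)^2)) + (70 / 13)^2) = -462891 / 209842900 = -0.00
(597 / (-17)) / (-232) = 597 / 3944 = 0.15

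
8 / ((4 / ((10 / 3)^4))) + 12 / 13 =260972 / 1053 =247.84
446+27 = 473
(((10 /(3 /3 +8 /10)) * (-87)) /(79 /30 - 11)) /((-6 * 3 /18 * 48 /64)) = -58000 /753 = -77.03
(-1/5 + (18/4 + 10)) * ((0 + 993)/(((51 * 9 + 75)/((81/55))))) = 348543/8900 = 39.16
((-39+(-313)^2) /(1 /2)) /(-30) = -19586 /3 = -6528.67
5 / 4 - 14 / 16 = 3 / 8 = 0.38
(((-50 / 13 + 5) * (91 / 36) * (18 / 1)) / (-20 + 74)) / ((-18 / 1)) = -35 / 648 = -0.05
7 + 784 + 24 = 815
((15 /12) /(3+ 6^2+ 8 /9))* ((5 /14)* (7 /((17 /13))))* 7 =20475 /48824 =0.42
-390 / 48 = -65 / 8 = -8.12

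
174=174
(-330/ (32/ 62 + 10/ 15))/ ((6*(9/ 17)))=-87.83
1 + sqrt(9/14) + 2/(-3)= 1/3 + 3 * sqrt(14)/14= 1.14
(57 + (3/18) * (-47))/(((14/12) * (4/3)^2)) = 2655/112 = 23.71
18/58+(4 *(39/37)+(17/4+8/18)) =356189/38628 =9.22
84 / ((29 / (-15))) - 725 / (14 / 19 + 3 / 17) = -1432555 / 1711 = -837.26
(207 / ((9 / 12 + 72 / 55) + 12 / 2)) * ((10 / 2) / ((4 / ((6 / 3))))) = 12650 / 197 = 64.21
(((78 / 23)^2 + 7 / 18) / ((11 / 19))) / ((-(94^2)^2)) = -2151085 / 8177720756832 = -0.00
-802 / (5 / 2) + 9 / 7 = -11183 / 35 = -319.51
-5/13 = -0.38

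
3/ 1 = 3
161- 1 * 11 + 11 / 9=1361 / 9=151.22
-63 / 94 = -0.67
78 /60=13 /10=1.30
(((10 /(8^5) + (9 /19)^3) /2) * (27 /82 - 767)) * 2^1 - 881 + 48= -8429117280213 /9214984192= -914.72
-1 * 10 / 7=-1.43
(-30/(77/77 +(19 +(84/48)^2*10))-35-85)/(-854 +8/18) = 1628/11523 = 0.14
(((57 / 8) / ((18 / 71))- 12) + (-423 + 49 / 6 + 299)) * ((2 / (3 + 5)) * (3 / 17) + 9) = -901.96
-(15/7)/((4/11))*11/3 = -605/28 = -21.61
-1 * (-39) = 39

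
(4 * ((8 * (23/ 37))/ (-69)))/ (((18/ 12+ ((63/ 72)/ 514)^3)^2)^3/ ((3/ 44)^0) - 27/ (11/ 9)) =39764778828162339278382277027466721036920424309606412505652718993408/ 1475933774007489071382319953026365650119658233913532790182489339800267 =0.03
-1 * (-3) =3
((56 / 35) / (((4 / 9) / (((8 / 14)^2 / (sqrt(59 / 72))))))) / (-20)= -432*sqrt(118) / 72275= -0.06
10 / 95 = 2 / 19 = 0.11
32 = 32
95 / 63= 1.51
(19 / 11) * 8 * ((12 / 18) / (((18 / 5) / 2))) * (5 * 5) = 38000 / 297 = 127.95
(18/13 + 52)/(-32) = -347/208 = -1.67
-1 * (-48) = 48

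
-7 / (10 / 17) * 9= -1071 / 10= -107.10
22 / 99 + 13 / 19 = 155 / 171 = 0.91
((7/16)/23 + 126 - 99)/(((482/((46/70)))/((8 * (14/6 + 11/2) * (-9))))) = -1401963/67480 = -20.78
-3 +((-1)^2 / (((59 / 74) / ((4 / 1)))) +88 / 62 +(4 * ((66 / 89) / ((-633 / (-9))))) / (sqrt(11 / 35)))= 72 * sqrt(385) / 18779 +6285 / 1829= 3.51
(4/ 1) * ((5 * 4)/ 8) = 10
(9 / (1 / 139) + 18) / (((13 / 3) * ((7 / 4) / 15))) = 228420 / 91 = 2510.11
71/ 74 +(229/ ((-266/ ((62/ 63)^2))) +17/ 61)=963521621/ 2382836778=0.40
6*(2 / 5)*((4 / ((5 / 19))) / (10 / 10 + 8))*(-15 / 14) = -4.34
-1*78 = -78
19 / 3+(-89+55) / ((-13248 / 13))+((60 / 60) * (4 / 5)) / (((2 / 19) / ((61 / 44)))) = 6158123 / 364320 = 16.90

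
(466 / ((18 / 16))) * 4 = 14912 / 9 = 1656.89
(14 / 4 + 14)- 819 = -1603 / 2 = -801.50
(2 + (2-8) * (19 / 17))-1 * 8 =-216 / 17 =-12.71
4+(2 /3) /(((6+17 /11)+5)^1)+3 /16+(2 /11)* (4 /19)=2961901 /692208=4.28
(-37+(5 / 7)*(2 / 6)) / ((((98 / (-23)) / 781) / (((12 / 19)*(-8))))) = -221878976 / 6517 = -34046.18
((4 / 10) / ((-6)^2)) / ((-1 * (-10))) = 1 / 900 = 0.00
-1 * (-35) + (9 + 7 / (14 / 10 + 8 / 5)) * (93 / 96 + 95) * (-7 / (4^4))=64631 / 12288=5.26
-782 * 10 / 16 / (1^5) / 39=-1955 / 156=-12.53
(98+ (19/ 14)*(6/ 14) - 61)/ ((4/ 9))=33147/ 392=84.56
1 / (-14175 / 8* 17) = -8 / 240975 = -0.00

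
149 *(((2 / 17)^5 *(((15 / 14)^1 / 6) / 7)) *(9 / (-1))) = -0.00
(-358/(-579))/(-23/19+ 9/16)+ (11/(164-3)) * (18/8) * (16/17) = -252704236/312190431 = -0.81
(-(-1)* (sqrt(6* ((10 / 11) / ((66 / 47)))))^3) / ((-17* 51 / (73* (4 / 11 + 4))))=-548960* sqrt(470) / 4231249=-2.81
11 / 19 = 0.58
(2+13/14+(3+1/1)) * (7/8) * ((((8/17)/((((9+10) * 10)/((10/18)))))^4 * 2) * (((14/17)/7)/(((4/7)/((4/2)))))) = 21728/1214028964860417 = 0.00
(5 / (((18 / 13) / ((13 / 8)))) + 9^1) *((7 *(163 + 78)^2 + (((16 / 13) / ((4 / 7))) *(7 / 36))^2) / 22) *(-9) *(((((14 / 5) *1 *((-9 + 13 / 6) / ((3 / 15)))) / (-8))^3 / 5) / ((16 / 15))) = -792902073.32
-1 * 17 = -17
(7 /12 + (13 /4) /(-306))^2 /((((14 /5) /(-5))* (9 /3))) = -0.20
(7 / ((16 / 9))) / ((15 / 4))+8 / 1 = 181 / 20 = 9.05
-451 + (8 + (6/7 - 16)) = -3207/7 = -458.14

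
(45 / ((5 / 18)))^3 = 4251528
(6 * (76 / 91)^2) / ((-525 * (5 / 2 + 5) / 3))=-23104 / 7245875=-0.00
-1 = -1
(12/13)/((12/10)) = 10/13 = 0.77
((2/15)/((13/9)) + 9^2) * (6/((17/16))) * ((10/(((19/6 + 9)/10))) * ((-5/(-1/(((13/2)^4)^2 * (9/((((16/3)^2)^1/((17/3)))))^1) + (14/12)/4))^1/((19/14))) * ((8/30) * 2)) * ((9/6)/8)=-5761038169241671680/1211748497051461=-4754.32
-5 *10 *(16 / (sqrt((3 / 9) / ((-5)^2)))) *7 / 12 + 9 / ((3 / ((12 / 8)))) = -4036.95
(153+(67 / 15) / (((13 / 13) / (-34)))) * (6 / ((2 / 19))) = 323 / 5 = 64.60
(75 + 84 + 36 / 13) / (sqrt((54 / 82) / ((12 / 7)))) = 1402*sqrt(287) / 91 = 261.00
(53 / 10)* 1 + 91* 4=3693 / 10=369.30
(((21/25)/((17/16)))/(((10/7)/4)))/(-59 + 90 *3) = 4704/448375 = 0.01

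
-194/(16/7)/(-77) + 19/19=185/88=2.10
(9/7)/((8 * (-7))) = -0.02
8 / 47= 0.17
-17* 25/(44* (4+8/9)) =-3825/1936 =-1.98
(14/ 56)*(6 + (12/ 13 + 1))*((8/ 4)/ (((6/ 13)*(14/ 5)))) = 515/ 168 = 3.07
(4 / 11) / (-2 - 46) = -1 / 132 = -0.01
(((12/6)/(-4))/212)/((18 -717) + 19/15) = 0.00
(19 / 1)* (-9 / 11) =-171 / 11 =-15.55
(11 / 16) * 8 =11 / 2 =5.50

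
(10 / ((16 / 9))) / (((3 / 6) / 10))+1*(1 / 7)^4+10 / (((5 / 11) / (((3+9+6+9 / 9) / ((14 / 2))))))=826975 / 4802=172.21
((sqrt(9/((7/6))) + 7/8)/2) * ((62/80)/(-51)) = -31 * sqrt(42)/9520 - 217/32640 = -0.03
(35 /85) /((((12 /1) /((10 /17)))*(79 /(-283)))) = -9905 /136986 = -0.07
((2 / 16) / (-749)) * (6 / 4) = -3 / 11984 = -0.00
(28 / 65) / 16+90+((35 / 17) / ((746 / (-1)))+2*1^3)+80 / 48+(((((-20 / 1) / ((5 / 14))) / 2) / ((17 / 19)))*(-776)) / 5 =24485261387 / 4945980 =4950.54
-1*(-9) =9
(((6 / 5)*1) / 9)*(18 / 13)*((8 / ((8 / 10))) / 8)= 3 / 13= 0.23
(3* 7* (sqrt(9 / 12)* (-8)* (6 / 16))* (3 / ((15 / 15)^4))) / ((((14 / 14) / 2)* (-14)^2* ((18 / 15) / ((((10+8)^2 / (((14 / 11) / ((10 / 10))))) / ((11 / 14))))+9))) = -3645* sqrt(3) / 34034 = -0.19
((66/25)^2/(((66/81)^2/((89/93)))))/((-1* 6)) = -64881/38750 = -1.67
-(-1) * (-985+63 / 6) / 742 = -1949 / 1484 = -1.31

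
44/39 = 1.13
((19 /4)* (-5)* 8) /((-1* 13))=190 /13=14.62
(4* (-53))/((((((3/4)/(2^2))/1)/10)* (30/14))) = -47488/9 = -5276.44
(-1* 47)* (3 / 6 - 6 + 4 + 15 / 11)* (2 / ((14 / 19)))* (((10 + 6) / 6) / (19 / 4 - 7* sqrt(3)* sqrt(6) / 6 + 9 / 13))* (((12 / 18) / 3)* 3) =9658688* sqrt(2) / 456753 + 105131104 / 3197271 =62.79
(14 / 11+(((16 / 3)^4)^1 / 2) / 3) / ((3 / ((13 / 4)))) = 147.46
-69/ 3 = -23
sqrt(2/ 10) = sqrt(5)/ 5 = 0.45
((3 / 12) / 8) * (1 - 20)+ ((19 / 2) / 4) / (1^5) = 57 / 32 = 1.78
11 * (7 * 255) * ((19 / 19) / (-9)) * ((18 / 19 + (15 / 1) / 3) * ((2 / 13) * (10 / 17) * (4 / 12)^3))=-870100 / 20007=-43.49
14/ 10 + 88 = 447/ 5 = 89.40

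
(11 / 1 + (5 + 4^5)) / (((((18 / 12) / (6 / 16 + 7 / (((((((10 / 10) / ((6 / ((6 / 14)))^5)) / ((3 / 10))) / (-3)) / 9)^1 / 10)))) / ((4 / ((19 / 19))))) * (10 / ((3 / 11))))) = -253715244744 / 11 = -23065022249.45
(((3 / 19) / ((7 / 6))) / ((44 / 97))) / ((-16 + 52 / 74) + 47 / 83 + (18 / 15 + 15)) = 13404915 / 65998856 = 0.20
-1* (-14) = 14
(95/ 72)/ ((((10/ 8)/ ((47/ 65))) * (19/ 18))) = 47/ 65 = 0.72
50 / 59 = 0.85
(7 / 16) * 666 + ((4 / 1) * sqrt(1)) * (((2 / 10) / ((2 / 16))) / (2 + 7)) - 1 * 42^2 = -529889 / 360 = -1471.91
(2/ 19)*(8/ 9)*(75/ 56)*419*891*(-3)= -18666450/ 133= -140349.25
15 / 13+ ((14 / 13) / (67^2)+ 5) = 6.15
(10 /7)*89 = 890 /7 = 127.14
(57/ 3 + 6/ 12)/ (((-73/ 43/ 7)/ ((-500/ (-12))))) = -3350.17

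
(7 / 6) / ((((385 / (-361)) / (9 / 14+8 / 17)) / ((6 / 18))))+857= 40366135 / 47124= 856.59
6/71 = 0.08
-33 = -33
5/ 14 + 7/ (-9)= -53/ 126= -0.42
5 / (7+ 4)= 5 / 11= 0.45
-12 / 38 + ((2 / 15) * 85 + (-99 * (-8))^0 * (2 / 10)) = 11.22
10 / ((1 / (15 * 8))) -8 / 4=1198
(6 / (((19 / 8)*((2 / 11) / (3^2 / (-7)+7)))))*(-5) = -52800 / 133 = -396.99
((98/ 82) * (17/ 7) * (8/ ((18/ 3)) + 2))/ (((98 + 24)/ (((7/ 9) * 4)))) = 16660/ 67527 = 0.25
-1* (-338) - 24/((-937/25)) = 317306/937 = 338.64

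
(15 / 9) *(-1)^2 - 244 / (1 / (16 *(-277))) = 3244229 / 3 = 1081409.67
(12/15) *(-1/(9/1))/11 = -4/495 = -0.01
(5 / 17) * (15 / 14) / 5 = 15 / 238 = 0.06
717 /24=239 /8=29.88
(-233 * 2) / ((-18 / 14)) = 3262 / 9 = 362.44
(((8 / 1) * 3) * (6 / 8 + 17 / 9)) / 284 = 95 / 426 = 0.22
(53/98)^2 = 2809/9604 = 0.29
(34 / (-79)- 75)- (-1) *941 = 68380 / 79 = 865.57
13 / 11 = 1.18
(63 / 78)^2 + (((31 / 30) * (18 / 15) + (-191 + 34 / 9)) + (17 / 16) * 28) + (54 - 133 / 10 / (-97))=-748327891 / 7376850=-101.44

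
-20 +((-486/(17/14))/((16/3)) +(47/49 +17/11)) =-92.54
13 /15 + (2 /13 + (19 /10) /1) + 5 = 3089 /390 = 7.92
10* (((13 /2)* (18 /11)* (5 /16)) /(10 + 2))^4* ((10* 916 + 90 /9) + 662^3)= 1048735934918465625 /61408804864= 17077940.81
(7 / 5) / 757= 7 / 3785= 0.00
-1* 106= -106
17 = 17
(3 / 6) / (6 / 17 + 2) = 17 / 80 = 0.21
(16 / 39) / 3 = 16 / 117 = 0.14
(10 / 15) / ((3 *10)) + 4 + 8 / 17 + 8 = 9557 / 765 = 12.49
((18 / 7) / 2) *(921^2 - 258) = 7631847 / 7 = 1090263.86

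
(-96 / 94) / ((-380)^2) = -3 / 424175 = -0.00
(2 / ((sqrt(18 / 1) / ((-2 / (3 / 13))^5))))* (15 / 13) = -4569760* sqrt(2) / 243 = -26595.13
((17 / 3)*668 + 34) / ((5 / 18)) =68748 / 5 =13749.60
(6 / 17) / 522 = 1 / 1479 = 0.00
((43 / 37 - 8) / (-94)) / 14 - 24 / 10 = -2.39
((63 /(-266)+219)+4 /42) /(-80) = -174649 /63840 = -2.74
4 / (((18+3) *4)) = 1 / 21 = 0.05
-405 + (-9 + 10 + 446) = 42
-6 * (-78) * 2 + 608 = 1544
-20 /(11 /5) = -100 /11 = -9.09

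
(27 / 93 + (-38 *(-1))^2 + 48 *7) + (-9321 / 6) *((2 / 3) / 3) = 400384 / 279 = 1435.07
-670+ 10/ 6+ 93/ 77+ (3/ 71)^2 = -776846267/ 1164471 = -667.12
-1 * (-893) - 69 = 824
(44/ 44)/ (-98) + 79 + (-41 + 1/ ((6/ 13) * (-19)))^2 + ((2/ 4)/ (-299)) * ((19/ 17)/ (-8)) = 22908707862487/ 12947498928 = 1769.35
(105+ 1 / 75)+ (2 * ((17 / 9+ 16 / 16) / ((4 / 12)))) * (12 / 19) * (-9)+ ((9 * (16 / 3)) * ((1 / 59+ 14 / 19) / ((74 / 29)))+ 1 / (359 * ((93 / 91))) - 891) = -10043564124814 / 11539938325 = -870.33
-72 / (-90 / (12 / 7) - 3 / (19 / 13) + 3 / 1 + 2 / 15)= 41040 / 29309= 1.40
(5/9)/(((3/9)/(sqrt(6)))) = 5 * sqrt(6)/3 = 4.08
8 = 8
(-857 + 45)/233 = -812/233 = -3.48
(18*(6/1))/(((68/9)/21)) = 5103/17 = 300.18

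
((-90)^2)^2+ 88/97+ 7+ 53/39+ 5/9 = 744608001467/11349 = 65610009.82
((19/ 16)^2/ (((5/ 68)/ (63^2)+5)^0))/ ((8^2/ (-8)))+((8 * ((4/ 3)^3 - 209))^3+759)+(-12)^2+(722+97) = -182082761755261979/ 40310784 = -4516973962.98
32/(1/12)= 384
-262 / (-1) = 262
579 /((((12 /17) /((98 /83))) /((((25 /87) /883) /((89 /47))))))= 188903575 /1134953454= 0.17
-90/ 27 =-10/ 3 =-3.33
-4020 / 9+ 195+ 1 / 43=-32462 / 129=-251.64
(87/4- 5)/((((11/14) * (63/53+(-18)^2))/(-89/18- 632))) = -56997101/1365012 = -41.76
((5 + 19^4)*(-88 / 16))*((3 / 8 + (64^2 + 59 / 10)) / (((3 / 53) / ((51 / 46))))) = -105974971426863 / 1840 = -57595093166.77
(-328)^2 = 107584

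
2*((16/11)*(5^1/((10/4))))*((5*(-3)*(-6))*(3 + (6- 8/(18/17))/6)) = 47360/33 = 1435.15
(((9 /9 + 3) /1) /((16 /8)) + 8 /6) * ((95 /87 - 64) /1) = -54730 /261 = -209.69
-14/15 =-0.93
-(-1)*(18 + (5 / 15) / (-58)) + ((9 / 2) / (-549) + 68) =456328 / 5307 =85.99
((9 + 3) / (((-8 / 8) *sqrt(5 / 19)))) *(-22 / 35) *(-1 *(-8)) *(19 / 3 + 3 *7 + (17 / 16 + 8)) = 4281.24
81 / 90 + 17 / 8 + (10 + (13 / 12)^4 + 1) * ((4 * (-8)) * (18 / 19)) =-2545879 / 6840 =-372.20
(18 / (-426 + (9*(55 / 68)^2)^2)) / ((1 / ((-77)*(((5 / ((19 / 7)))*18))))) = 117.44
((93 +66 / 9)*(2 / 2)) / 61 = 301 / 183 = 1.64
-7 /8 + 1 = 1 /8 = 0.12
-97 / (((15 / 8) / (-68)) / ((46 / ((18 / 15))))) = 1213664 / 9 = 134851.56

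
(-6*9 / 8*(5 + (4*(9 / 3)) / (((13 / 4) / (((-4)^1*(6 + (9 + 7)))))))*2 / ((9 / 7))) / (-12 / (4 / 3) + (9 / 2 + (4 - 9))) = -87339 / 247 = -353.60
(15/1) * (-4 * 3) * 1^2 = -180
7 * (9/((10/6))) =189/5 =37.80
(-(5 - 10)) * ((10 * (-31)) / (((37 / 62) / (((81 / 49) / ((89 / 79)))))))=-614943900 / 161357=-3811.08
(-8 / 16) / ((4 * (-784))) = 1 / 6272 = 0.00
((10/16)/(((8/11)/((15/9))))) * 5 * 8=1375/24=57.29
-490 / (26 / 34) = -8330 / 13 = -640.77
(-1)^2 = 1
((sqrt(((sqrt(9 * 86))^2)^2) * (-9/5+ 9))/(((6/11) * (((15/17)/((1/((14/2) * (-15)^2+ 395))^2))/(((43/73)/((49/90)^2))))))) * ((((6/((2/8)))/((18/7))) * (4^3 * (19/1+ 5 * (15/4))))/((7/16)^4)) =3649.22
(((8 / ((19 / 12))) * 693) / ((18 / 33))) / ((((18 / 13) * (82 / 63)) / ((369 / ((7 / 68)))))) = 242594352 / 19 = 12768123.79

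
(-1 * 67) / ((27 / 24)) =-536 / 9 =-59.56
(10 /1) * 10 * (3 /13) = 300 /13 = 23.08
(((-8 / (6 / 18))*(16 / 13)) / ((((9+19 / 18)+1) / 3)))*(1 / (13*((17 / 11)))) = -228096 / 571727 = -0.40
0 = 0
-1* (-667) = 667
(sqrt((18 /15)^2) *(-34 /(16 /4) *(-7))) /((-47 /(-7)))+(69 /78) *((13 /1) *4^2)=45739 /235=194.63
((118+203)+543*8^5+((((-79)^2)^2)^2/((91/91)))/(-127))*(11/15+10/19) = -15047416811838.01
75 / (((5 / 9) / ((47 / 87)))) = 2115 / 29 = 72.93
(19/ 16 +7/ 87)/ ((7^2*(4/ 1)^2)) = 1765/ 1091328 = 0.00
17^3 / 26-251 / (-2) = 4088 / 13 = 314.46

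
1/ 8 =0.12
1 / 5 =0.20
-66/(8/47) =-1551/4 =-387.75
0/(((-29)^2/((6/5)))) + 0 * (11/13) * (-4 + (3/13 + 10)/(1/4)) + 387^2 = 149769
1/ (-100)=-1/ 100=-0.01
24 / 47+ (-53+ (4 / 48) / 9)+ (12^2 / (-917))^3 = -205426439550641 / 3914079301188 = -52.48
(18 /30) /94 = 0.01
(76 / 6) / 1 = 38 / 3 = 12.67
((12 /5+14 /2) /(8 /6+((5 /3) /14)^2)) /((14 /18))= 106596 /11885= 8.97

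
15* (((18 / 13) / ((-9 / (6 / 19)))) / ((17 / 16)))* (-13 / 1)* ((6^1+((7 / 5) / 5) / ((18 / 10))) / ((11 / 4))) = 70912 / 3553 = 19.96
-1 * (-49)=49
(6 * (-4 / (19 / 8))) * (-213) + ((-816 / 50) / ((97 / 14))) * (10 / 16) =19820994 / 9215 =2150.95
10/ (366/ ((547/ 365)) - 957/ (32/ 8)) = 21880/ 10881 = 2.01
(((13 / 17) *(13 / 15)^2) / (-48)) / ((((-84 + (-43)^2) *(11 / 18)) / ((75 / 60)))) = -2197 / 158426400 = -0.00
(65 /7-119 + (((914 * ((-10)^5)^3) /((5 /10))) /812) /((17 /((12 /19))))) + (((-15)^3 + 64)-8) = -5484000000224817367 /65569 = -83637084601333.21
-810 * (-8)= 6480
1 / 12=0.08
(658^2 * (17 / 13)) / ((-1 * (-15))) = 7360388 / 195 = 37745.58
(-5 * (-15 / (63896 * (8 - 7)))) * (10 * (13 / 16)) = 4875 / 511168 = 0.01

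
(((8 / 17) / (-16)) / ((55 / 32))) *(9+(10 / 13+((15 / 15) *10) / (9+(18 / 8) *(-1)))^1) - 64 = -64.19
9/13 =0.69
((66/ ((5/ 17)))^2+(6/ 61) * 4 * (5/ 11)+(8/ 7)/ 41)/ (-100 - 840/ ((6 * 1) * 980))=-242433099268/ 482130275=-502.84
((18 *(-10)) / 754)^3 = -729000 / 53582633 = -0.01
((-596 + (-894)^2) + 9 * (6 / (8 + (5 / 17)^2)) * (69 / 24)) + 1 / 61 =798659.22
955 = 955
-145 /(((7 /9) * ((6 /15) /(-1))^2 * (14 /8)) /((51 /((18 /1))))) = -184875 /98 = -1886.48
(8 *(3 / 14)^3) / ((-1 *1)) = -27 / 343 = -0.08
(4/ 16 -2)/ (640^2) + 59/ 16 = 6041593/ 1638400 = 3.69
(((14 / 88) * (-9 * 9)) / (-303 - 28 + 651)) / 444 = -0.00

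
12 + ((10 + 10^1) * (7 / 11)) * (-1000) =-139868 / 11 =-12715.27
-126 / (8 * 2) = -63 / 8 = -7.88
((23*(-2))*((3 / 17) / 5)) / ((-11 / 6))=828 / 935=0.89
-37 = -37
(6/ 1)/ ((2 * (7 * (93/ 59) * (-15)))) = -0.02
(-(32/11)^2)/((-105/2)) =2048/12705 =0.16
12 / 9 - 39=-113 / 3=-37.67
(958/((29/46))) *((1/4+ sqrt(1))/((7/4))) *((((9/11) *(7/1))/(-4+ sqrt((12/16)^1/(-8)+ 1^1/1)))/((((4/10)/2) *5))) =-3678720/2233 -114960 *sqrt(58)/2233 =-2039.51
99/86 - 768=-65949/86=-766.85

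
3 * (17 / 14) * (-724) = -18462 / 7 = -2637.43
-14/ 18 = -7/ 9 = -0.78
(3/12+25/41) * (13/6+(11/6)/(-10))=5593/3280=1.71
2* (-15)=-30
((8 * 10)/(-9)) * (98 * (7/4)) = -13720/9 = -1524.44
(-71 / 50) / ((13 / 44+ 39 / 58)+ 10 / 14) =-317086 / 375625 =-0.84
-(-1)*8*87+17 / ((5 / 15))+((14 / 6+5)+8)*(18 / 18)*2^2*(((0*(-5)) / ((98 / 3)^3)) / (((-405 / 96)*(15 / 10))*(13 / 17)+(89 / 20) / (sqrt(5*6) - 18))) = 747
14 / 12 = 7 / 6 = 1.17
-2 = -2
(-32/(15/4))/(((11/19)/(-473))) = 104576/15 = 6971.73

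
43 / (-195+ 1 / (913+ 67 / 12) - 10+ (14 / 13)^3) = -1041353833 / 4934320379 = -0.21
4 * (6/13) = 24/13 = 1.85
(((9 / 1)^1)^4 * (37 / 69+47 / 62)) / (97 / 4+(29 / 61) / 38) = 28069633242 / 80198953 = 350.00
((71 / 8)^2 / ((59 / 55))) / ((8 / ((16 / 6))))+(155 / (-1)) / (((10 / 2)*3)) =160199 / 11328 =14.14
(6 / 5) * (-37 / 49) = -222 / 245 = -0.91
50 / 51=0.98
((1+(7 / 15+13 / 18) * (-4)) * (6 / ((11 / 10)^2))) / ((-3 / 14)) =94640 / 1089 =86.91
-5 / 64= -0.08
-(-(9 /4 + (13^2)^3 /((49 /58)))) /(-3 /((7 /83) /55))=-1119820129 /383460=-2920.30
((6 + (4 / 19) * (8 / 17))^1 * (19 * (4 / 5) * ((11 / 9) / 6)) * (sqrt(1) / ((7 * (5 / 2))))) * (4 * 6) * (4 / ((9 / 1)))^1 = 554752 / 48195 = 11.51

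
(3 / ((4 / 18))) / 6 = 9 / 4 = 2.25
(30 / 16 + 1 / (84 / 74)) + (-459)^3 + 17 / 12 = -16246032571 / 168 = -96702574.83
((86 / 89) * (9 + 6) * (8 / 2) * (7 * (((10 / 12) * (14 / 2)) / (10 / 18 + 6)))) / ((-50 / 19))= -720594 / 5251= -137.23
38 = 38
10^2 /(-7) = -100 /7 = -14.29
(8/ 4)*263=526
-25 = -25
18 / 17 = 1.06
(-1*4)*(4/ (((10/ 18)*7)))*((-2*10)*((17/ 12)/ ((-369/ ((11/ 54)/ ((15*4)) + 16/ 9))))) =-196214/ 348705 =-0.56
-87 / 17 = -5.12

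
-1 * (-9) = 9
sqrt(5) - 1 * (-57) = sqrt(5)+57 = 59.24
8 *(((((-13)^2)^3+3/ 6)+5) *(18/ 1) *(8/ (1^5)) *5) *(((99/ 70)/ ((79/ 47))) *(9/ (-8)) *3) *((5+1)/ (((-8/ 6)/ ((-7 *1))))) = -196472800513638/ 79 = -2486997474856.18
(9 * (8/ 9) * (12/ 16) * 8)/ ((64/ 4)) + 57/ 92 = 333/ 92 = 3.62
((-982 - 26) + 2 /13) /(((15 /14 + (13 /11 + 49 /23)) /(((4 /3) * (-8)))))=2452.36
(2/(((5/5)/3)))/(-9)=-2/3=-0.67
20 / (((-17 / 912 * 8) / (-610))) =1390800 / 17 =81811.76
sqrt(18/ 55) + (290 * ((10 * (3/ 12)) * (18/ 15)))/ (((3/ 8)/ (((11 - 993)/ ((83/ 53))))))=-120746720/ 83 + 3 * sqrt(110)/ 55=-1454779.19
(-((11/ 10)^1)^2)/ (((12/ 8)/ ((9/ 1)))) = -363/ 50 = -7.26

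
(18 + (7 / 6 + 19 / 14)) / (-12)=-431 / 252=-1.71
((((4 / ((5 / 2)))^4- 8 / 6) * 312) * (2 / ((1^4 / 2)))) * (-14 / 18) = -28502656 / 5625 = -5067.14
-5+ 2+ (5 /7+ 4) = 12 /7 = 1.71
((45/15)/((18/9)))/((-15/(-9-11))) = 2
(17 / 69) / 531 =0.00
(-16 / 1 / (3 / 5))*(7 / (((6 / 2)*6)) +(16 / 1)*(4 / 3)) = -15640 / 27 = -579.26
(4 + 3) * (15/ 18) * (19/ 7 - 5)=-13.33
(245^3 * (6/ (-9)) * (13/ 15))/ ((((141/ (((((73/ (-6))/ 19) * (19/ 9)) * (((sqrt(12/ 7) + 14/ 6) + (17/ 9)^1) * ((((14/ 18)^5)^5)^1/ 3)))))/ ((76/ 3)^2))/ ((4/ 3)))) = 240106.95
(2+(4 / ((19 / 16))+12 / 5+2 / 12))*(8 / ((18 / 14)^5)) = 304072244 / 16828965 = 18.07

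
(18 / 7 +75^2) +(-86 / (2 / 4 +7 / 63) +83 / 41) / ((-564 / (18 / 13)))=21711662601 / 3857854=5627.91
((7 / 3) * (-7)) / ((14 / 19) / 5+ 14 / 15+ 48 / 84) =-32585 / 3296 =-9.89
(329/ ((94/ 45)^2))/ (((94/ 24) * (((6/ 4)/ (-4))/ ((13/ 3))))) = -491400/ 2209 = -222.45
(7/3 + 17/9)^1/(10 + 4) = 19/63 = 0.30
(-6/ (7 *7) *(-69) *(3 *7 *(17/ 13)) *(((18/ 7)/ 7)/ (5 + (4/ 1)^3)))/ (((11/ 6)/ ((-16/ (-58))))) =0.19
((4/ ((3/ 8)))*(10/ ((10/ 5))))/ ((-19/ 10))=-1600/ 57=-28.07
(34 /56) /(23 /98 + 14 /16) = 238 /435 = 0.55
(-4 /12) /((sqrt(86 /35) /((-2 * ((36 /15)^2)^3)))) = 995328 * sqrt(3010) /671875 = 81.28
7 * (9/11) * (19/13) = 1197/143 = 8.37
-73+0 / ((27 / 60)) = -73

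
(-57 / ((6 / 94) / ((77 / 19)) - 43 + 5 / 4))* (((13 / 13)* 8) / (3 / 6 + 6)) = 13202112 / 7853885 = 1.68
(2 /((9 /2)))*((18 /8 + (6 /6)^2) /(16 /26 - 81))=-169 /9405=-0.02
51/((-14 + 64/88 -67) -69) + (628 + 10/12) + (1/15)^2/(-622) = 72213032929/114898950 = 628.49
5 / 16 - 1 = -11 / 16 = -0.69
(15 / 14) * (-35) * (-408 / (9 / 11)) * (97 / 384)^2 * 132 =157505.80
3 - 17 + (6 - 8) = -16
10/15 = 2/3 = 0.67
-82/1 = -82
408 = 408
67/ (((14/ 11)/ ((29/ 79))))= 21373/ 1106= 19.32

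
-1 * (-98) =98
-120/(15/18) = -144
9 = 9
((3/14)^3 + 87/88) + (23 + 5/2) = 399915/15092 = 26.50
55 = 55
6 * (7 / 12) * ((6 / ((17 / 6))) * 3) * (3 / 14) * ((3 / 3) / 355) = 81 / 6035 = 0.01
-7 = -7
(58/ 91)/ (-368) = -29/ 16744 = -0.00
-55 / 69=-0.80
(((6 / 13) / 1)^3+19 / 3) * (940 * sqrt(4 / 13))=79695080 * sqrt(13) / 85683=3353.58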